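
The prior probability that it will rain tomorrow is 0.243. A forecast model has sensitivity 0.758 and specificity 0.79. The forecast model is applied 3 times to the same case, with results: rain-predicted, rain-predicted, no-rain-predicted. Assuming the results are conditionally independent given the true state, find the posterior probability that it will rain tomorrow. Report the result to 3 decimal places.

Let H be the event that it will rain tomorrow; start with P(H) = 0.243. P('rain-predicted'|H) = 0.758, P('rain-predicted'|¬H) = 0.21.
Update on result 1 ('rain-predicted'): P(H) ← 0.758·0.2430 / (0.758·0.2430 + 0.21·0.7570) = 0.18419/0.34316 = 0.5368.
Update on result 2 ('rain-predicted'): P(H) ← 0.758·0.5368 / (0.758·0.5368 + 0.21·0.4632) = 0.40686/0.50414 = 0.8070.
Update on result 3 ('no-rain-predicted'): P(H) ← 0.242·0.8070 / (0.242·0.8070 + 0.79·0.1930) = 0.19530/0.34775 = 0.5616.

Posterior P(H) ≈ 0.562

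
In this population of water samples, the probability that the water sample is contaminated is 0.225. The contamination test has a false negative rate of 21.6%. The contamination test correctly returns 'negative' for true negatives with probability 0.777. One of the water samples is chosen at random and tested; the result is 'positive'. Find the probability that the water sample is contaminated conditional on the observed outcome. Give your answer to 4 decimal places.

Let H be the event that the water sample is contaminated. P(H) = 0.225, so P(¬H) = 0.775. With E the 'positive' result, P(E|H) = 0.784 and P(E|¬H) = 0.223.
P(E) = 0.784·0.225 + 0.223·0.775 = 0.17640 + 0.17283 = 0.34923.
By Bayes' theorem, P(H|E) = 0.17640 / 0.34923 = 0.5051.

P(H | E) ≈ 0.5051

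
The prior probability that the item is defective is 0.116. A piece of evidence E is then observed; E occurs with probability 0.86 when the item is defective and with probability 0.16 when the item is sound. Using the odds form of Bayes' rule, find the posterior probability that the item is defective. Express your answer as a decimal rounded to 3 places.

Posterior probability ≈ 0.414

Prior odds = 0.116/(1−0.116) = 0.13122. In log-odds, ln(0.13122) = -2.0309.
Add log likelihood ratio: ln(5.3750) = 1.6818.
Posterior log-odds = -0.34911, so posterior odds = exp(-0.34911) = 0.70532. Converting, P(H|E) = 0.70532/1.7053 = 0.414.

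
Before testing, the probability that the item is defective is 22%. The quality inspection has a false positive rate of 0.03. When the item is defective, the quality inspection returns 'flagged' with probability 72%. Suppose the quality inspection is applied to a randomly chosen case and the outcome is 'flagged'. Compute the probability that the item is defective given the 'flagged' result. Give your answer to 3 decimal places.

P(H | E) ≈ 0.871

Write H for 'the item is defective'. Prior odds H:¬H = 0.22/0.78 = 0.28205. For the 'flagged' outcome, the likelihood ratio is 0.72/0.03 = 24.000.
Posterior odds = 0.28205 × 24.000 = 6.7692, so P(H|E) = 6.7692/(1+6.7692) = 0.871.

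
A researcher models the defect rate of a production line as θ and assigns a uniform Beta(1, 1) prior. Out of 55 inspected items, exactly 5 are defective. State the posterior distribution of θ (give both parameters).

Observing 5 successes and 50 failures updates Beta(1, 1) by adding the success and failure counts to the two shape parameters: α = 1+5 = 6, β = 1+50 = 51.

Posterior: Beta(6, 51)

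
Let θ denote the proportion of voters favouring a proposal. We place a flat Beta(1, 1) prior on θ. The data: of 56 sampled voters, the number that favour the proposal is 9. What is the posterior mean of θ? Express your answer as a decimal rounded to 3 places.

The binomial likelihood is conjugate to the Beta prior: with 9 successes and 47 failures, the posterior is Beta(1+9, 1+47) = Beta(10, 48).
Posterior mean = α/(α+β) = 10/58 = 0.172.

Posterior mean ≈ 0.172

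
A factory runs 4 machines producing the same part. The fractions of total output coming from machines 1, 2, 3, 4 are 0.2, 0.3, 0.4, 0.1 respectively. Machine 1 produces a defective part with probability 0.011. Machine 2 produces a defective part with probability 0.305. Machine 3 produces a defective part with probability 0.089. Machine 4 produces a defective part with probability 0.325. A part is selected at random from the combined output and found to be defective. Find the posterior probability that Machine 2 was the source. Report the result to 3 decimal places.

P(defective|M1) = 0.011; P(defective|M2) = 0.305; P(defective|M3) = 0.089; P(defective|M4) = 0.325.
Prior × likelihood for each source: 0.2·0.011=0.002200, 0.3·0.305=0.09150, 0.4·0.089=0.03560, 0.1·0.325=0.03250. Summing gives P(defective) = 0.16180.
P(Machine 2 | defective) = 0.09150 / 0.16180 = 0.566.

Posterior probability ≈ 0.566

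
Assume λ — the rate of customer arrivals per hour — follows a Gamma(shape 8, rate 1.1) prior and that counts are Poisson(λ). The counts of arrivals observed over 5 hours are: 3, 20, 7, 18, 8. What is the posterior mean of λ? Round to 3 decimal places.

Total count ∑xᵢ = 56 over n = 5 hours.
Gamma is conjugate to the Poisson likelihood: posterior is Gamma(shape = 8+56 = 64, rate = 1.1+5 = 6.1).
E[λ | data] = 64/6.1 = 10.492.

Posterior mean ≈ 10.492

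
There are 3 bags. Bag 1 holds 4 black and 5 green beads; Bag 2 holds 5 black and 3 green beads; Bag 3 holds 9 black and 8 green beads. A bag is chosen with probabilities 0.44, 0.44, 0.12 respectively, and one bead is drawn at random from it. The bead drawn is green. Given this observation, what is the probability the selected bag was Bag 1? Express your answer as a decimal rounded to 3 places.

Tabulate prior·likelihood by source: [1] prior 0.44, lik 0.5556, product 0.2444; [2] prior 0.44, lik 0.375, product 0.1650; [3] prior 0.12, lik 0.4706, product 0.05647.
Normalizing constant = 0.46592; the posterior for Bag 1 is its product over the sum, 0.2444/0.46592 = 0.525.

Posterior probability ≈ 0.525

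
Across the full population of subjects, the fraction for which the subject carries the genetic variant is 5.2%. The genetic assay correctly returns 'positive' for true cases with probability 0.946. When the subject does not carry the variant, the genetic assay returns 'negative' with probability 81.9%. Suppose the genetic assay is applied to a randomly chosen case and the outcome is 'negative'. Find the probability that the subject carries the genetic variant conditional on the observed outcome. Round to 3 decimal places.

P(H | E) ≈ 0.004

Write H for 'the subject carries the genetic variant'. Prior odds H:¬H = 0.052/0.948 = 0.054852. For the 'negative' outcome, the likelihood ratio is 0.054/0.819 = 0.065934.
Posterior odds = 0.054852 × 0.065934 = 0.0036166, so P(H|E) = 0.0036166/(1+0.0036166) = 0.004.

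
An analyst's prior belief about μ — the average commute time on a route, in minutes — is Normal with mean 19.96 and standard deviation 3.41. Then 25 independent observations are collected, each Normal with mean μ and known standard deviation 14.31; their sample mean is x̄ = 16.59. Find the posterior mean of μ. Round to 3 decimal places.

Prior precision 1/τ₀² = 1/3.41² = 0.0859986; data precision n/σ² = 25/14.31² = 0.122085.
Posterior precision = 0.0859986 + 0.122085 = 0.208083.
Posterior mean = (0.0859986·19.96 + 0.122085·16.59) / 0.208083 = 17.983.

Posterior mean ≈ 17.983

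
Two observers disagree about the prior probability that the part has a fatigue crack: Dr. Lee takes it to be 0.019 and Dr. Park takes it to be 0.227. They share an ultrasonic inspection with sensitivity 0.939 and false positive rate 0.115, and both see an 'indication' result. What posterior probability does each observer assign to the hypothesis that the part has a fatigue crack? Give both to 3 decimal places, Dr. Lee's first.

Dr. Lee: 0.137; Dr. Park: 0.706

The likelihood ratio for an 'indication' result is 0.939/0.115 = 8.1652.
Dr. Lee: prior odds 0.019/0.981 = 0.019368; posterior odds 0.15814; posterior probability 0.137.
Dr. Park: prior odds 0.227/0.773 = 0.29366; posterior odds 2.3978; posterior probability 0.706.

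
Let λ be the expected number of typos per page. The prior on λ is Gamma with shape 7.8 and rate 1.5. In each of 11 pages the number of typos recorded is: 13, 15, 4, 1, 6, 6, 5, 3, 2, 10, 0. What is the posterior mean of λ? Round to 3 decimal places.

Posterior mean ≈ 5.824

Total count ∑xᵢ = 65 over n = 11 pages.
Gamma is conjugate to the Poisson likelihood: posterior is Gamma(shape = 7.8+65 = 72.8, rate = 1.5+11 = 12.5).
Posterior mean = shape/rate = 72.8/12.5 = 5.824.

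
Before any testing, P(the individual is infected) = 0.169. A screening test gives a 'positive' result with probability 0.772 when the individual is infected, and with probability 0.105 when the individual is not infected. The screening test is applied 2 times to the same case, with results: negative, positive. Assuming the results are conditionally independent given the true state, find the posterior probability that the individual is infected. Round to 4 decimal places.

With H the event that the individual is infected, the joint likelihood of the observed sequence is P(data|H) = 0.228·0.772 = 0.17602 and P(data|¬H) = 0.895·0.105 = 0.093975.
Bayes: P(H|data) = 0.169·0.17602 / (0.169·0.17602 + 0.831·0.093975) = 0.029747/0.10784 = 0.2758.

Posterior P(H) ≈ 0.2758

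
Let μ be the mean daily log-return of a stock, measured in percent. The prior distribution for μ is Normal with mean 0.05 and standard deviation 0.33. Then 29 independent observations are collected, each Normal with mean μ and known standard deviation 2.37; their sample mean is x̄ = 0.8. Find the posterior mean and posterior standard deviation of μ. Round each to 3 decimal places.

Posterior mean ≈ 0.320; posterior SD ≈ 0.264

Prior precision 1/τ₀² = 1/0.33² = 9.18274; data precision n/σ² = 29/2.37² = 5.16299.
Posterior precision = 9.18274 + 5.16299 = 14.3457, giving posterior SD = 1/√14.3457 = 0.264.
Posterior mean = (9.18274·0.05 + 5.16299·0.8) / 14.3457 = 0.320.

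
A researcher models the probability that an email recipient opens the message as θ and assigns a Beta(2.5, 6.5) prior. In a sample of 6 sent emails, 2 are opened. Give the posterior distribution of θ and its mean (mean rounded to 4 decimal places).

Posterior: Beta(4.5, 10.5); mean ≈ 0.3000

Observing 2 successes and 4 failures updates Beta(2.5, 6.5) by adding the success and failure counts to the two shape parameters: α = 2.5+2 = 4.5, β = 6.5+4 = 10.5.
E[θ | data] = 4.5/(4.5+10.5) = 0.3000.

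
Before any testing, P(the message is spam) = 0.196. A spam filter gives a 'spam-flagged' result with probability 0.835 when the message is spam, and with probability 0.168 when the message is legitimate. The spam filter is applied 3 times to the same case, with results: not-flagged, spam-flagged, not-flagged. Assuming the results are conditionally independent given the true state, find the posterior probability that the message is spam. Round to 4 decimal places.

With H the event that the message is spam, the joint likelihood of the observed sequence is P(data|H) = 0.165·0.835·0.165 = 0.022733 and P(data|¬H) = 0.832·0.168·0.832 = 0.11629.
Bayes: P(H|data) = 0.196·0.022733 / (0.196·0.022733 + 0.804·0.11629) = 0.0044556/0.097956 = 0.0455.

Posterior P(H) ≈ 0.0455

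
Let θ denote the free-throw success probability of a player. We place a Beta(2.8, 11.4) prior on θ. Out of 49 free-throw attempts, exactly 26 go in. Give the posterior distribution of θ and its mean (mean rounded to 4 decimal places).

Posterior: Beta(28.8, 34.4); mean ≈ 0.4557

The binomial likelihood is conjugate to the Beta prior: with 26 successes and 23 failures, the posterior is Beta(2.8+26, 11.4+23) = Beta(28.8, 34.4).
E[θ | data] = 28.8/(28.8+34.4) = 0.4557.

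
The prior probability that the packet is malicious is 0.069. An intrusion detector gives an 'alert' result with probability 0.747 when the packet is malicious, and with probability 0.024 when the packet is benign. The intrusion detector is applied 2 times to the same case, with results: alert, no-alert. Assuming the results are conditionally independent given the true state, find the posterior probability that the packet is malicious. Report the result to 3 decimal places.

With H the event that the packet is malicious, the joint likelihood of the observed sequence is P(data|H) = 0.747·0.253 = 0.18899 and P(data|¬H) = 0.024·0.976 = 0.023424.
Bayes: P(H|data) = 0.069·0.18899 / (0.069·0.18899 + 0.931·0.023424) = 0.013040/0.034848 = 0.3742.

Posterior P(H) ≈ 0.374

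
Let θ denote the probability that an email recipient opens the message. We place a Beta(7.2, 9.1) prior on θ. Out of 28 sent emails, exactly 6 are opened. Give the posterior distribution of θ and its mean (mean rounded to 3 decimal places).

Observing 6 successes and 22 failures updates Beta(7.2, 9.1) by adding the success and failure counts to the two shape parameters: α = 7.2+6 = 13.2, β = 9.1+22 = 31.1.
E[θ | data] = 13.2/(13.2+31.1) = 0.298.

Posterior: Beta(13.2, 31.1); mean ≈ 0.298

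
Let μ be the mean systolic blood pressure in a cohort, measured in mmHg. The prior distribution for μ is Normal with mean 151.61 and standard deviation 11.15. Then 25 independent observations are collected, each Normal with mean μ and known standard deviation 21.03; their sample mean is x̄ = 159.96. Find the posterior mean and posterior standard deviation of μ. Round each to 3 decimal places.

With known σ, the Normal prior is conjugate. Weight on the data is w = (n/σ²)/(n/σ² + 1/τ₀²) = 0.0565277/(0.0565277+0.00804360) = 0.87543.
Posterior mean = w·x̄ + (1−w)·μ₀ = 0.87543·159.96 + 0.12457·151.61 = 158.920. Posterior variance = 1/(0.0565277+0.00804360) = 15.4868, so SD = 3.935.

Posterior mean ≈ 158.920; posterior SD ≈ 3.935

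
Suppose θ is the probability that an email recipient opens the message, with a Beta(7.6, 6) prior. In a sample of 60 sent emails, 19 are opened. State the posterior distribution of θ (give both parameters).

Posterior: Beta(26.6, 47)

The binomial likelihood is conjugate to the Beta prior: with 19 successes and 41 failures, the posterior is Beta(7.6+19, 6+41) = Beta(26.6, 47).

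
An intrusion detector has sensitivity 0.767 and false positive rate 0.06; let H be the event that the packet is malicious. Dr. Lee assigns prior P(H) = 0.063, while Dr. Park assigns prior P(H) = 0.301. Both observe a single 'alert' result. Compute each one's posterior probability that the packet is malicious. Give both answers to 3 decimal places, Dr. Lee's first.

P('+'|H) = 0.767, P('+'|¬H) = 0.06.
Dr. Lee: numerator 0.767·0.063 = 0.048321; evidence = 0.048321+0.06·0.937 = 0.10454; posterior = 0.462.
Dr. Park: numerator 0.767·0.301 = 0.23087; evidence = 0.23087+0.06·0.699 = 0.27281; posterior = 0.846.

Dr. Lee: 0.462; Dr. Park: 0.846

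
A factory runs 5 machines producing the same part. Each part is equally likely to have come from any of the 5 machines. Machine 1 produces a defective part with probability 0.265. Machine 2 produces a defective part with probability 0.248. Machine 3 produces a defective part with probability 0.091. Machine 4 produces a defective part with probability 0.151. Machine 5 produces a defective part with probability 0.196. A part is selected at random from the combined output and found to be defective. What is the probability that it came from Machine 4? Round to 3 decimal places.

Posterior probability ≈ 0.159

P(defective|M1) = 0.265; P(defective|M2) = 0.248; P(defective|M3) = 0.091; P(defective|M4) = 0.151; P(defective|M5) = 0.196.
Prior × likelihood for each source: 0.2·0.265=0.05300, 0.2·0.248=0.04960, 0.2·0.091=0.01820, 0.2·0.151=0.03020, 0.2·0.196=0.03920. Summing gives P(defective) = 0.19020.
P(Machine 4 | defective) = 0.03020 / 0.19020 = 0.159.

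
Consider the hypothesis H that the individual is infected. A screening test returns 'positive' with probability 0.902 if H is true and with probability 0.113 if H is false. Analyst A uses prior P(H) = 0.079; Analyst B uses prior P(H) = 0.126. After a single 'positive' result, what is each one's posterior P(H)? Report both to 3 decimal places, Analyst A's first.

P('+'|H) = 0.902, P('+'|¬H) = 0.113.
Analyst A: numerator 0.902·0.079 = 0.071258; evidence = 0.071258+0.113·0.921 = 0.17533; posterior = 0.406.
Analyst B: numerator 0.902·0.126 = 0.11365; evidence = 0.11365+0.113·0.874 = 0.21241; posterior = 0.535.

Analyst A: 0.406; Analyst B: 0.535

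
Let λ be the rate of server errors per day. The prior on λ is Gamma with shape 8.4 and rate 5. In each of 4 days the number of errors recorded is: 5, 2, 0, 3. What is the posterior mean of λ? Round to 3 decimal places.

The Poisson likelihood adds the total count to the shape and the number of exposure periods to the rate. Here ∑xᵢ = 10 and n = 4, so shape 8.4→18.4 and rate 5→9.
E[λ | data] = 18.4/9 = 2.044.

Posterior mean ≈ 2.044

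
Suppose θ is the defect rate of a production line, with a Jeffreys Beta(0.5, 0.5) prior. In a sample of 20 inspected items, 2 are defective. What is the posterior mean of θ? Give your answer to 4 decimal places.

Posterior mean ≈ 0.1190

Observing 2 successes and 18 failures updates Beta(0.5, 0.5) by adding the success and failure counts to the two shape parameters: α = 0.5+2 = 2.5, β = 0.5+18 = 18.5.
E[θ | data] = 2.5/(2.5+18.5) = 0.1190.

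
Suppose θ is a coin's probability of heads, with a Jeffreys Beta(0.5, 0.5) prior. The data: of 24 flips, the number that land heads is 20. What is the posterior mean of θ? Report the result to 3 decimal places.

Posterior mean ≈ 0.820

Observing 20 successes and 4 failures updates Beta(0.5, 0.5) by adding the success and failure counts to the two shape parameters: α = 0.5+20 = 20.5, β = 0.5+4 = 4.5.
E[θ | data] = 20.5/(20.5+4.5) = 0.820.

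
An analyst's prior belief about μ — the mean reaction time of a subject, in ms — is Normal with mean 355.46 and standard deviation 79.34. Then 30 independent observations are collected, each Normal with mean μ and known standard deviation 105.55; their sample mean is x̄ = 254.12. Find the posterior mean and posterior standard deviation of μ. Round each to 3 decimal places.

Posterior mean ≈ 259.765; posterior SD ≈ 18.726

With known σ, the Normal prior is conjugate. Weight on the data is w = (n/σ²)/(n/σ² + 1/τ₀²) = 0.00269280/(0.00269280+0.00015886) = 0.94429.
Posterior mean = w·x̄ + (1−w)·μ₀ = 0.94429·254.12 + 0.055708·355.46 = 259.765. Posterior variance = 1/(0.00269280+0.00015886) = 350.672, so SD = 18.726.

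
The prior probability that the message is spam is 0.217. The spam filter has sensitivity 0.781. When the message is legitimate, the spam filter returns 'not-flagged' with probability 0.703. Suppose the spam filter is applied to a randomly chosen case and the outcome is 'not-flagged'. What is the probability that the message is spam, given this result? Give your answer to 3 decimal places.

P(H | E) ≈ 0.079

Let H be the event that the message is spam. P(H) = 0.217, so P(¬H) = 0.783. With E the 'not-flagged' result, P(E|H) = 0.219 and P(E|¬H) = 0.703.
P(E) = 0.219·0.217 + 0.703·0.783 = 0.047523 + 0.55045 = 0.59797.
By Bayes' theorem, P(H|E) = 0.047523 / 0.59797 = 0.079.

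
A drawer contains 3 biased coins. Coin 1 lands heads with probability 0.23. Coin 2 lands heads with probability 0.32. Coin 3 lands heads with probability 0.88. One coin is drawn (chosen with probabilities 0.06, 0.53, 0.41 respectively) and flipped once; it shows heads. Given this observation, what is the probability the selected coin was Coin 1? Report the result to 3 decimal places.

Posterior probability ≈ 0.025

Tabulate prior·likelihood by source: [1] prior 0.06, lik 0.23, product 0.01380; [2] prior 0.53, lik 0.32, product 0.1696; [3] prior 0.41, lik 0.88, product 0.3608.
Normalizing constant = 0.54420; the posterior for Coin 1 is its product over the sum, 0.01380/0.54420 = 0.025.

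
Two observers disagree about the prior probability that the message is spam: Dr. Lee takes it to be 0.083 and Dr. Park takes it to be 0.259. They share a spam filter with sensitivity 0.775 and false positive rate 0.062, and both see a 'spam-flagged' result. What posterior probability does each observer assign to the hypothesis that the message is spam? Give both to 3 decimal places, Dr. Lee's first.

The likelihood ratio for a 'spam-flagged' result is 0.775/0.062 = 12.500.
Dr. Lee: prior odds 0.083/0.917 = 0.090513; posterior odds 1.1314; posterior probability 0.531.
Dr. Park: prior odds 0.259/0.741 = 0.34953; posterior odds 4.3691; posterior probability 0.814.

Dr. Lee: 0.531; Dr. Park: 0.814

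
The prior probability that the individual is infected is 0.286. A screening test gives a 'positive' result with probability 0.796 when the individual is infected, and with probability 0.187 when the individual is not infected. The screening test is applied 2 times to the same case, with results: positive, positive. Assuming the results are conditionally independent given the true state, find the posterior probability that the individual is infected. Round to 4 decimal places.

Posterior P(H) ≈ 0.8789

Let H be the event that the individual is infected; start with P(H) = 0.286. P('positive'|H) = 0.796, P('positive'|¬H) = 0.187.
Update on result 1 ('positive'): P(H) ← 0.796·0.2860 / (0.796·0.2860 + 0.187·0.7140) = 0.22766/0.36117 = 0.6303.
Update on result 2 ('positive'): P(H) ← 0.796·0.6303 / (0.796·0.6303 + 0.187·0.3697) = 0.50174/0.57087 = 0.8789.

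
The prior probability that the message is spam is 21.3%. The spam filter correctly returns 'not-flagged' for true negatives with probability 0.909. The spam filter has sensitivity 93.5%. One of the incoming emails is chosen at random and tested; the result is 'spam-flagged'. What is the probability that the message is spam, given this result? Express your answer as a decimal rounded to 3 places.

P(H | E) ≈ 0.736

Write H for 'the message is spam'. Prior odds H:¬H = 0.213/0.787 = 0.27065. For the 'spam-flagged' outcome, the likelihood ratio is 0.935/0.091 = 10.275.
Posterior odds = 0.27065 × 10.275 = 2.7808, so P(H|E) = 2.7808/(1+2.7808) = 0.736.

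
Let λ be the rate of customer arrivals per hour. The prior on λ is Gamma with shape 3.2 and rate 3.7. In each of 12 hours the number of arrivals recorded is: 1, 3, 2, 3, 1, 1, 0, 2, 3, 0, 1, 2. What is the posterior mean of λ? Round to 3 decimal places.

Posterior mean ≈ 1.414

Total count ∑xᵢ = 19 over n = 12 hours.
Gamma is conjugate to the Poisson likelihood: posterior is Gamma(shape = 3.2+19 = 22.2, rate = 3.7+12 = 15.7).
Posterior mean = shape/rate = 22.2/15.7 = 1.414.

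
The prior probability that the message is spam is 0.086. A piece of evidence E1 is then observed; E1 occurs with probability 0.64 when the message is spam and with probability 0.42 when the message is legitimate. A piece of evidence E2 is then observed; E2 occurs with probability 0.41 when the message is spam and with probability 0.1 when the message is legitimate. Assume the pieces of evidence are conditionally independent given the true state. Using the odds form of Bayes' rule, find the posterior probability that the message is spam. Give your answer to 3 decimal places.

Posterior probability ≈ 0.370

Prior odds = 0.086/(1−0.086) = 0.094092.
Likelihood ratio for E1 = 0.64/0.42 = 1.5238.
Likelihood ratio for E2 = 0.41/0.1 = 4.1000.
Posterior odds = prior odds × LR₁ × LR₂ = 0.58785.
Posterior probability = odds/(1+odds) = 0.58785/1.5879 = 0.370.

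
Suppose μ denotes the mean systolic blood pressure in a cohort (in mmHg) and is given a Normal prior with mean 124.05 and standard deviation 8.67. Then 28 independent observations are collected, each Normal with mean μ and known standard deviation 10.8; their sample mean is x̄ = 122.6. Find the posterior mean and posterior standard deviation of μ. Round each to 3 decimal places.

Prior precision 1/τ₀² = 1/8.67² = 0.0133034; data precision n/σ² = 28/10.8² = 0.240055.
Posterior precision = 0.0133034 + 0.240055 = 0.253358, giving posterior SD = 1/√0.253358 = 1.987.
Posterior mean = (0.0133034·124.05 + 0.240055·122.6) / 0.253358 = 122.676.

Posterior mean ≈ 122.676; posterior SD ≈ 1.987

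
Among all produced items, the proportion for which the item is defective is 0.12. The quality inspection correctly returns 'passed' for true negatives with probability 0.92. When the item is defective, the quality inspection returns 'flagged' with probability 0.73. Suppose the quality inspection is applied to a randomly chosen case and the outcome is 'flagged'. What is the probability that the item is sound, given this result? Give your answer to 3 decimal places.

Let H be the event that the item is defective. P(H) = 0.12, so P(¬H) = 0.88. With E the 'flagged' result, P(E|H) = 0.73 and P(E|¬H) = 0.08.
P(E) = 0.73·0.12 + 0.08·0.88 = 0.087600 + 0.070400 = 0.15800.
By Bayes' theorem, P(H|E) = 0.087600 / 0.15800 = 0.554. Hence P(¬H|E) = 1 − 0.554 = 0.446.

P(¬H | E) ≈ 0.446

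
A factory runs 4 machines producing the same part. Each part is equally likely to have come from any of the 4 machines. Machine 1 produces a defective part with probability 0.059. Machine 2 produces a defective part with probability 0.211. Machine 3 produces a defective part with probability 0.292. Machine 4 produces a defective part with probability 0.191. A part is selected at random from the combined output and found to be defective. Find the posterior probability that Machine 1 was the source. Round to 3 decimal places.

Tabulate prior·likelihood by source: [1] prior 0.25, lik 0.059, product 0.01475; [2] prior 0.25, lik 0.211, product 0.05275; [3] prior 0.25, lik 0.292, product 0.07300; [4] prior 0.25, lik 0.191, product 0.04775.
Normalizing constant = 0.18825; the posterior for Machine 1 is its product over the sum, 0.01475/0.18825 = 0.078.

Posterior probability ≈ 0.078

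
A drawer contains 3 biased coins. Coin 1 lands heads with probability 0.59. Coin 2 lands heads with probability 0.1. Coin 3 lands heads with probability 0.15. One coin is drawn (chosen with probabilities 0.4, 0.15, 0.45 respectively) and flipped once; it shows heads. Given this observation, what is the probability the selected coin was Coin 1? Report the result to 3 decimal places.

Posterior probability ≈ 0.741

Tabulate prior·likelihood by source: [1] prior 0.4, lik 0.59, product 0.2360; [2] prior 0.15, lik 0.1, product 0.01500; [3] prior 0.45, lik 0.15, product 0.06750.
Normalizing constant = 0.31850; the posterior for Coin 1 is its product over the sum, 0.2360/0.31850 = 0.741.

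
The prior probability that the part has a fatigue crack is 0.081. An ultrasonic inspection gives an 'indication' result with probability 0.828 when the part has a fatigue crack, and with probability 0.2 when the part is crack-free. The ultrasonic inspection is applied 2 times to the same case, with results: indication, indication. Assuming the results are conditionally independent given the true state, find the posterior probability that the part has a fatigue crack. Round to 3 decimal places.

Posterior P(H) ≈ 0.602

With H the event that the part has a fatigue crack, the joint likelihood of the observed sequence is P(data|H) = 0.828·0.828 = 0.68558 and P(data|¬H) = 0.2·0.2 = 0.040000.
Bayes: P(H|data) = 0.081·0.68558 / (0.081·0.68558 + 0.919·0.040000) = 0.055532/0.092292 = 0.6017.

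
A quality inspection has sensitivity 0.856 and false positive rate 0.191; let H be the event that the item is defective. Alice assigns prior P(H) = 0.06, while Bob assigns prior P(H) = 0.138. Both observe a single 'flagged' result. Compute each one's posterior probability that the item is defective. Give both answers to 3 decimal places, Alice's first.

Alice: 0.222; Bob: 0.418

P('+'|H) = 0.856, P('+'|¬H) = 0.191.
Alice: numerator 0.856·0.06 = 0.051360; evidence = 0.051360+0.191·0.94 = 0.23090; posterior = 0.222.
Bob: numerator 0.856·0.138 = 0.11813; evidence = 0.11813+0.191·0.862 = 0.28277; posterior = 0.418.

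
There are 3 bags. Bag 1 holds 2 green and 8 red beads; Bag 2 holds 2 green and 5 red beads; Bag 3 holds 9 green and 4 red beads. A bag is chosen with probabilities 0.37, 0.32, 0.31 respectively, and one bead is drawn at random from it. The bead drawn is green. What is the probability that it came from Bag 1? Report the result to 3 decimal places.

Posterior probability ≈ 0.195

P(green|Bag 1) = 0.2; P(green|Bag 2) = 0.2857; P(green|Bag 3) = 0.6923.
Prior × likelihood for each source: 0.37·0.2=0.07400, 0.32·0.2857=0.09143, 0.31·0.6923=0.2146. Summing gives P(green) = 0.38004.
P(Bag 1 | green) = 0.07400 / 0.38004 = 0.195.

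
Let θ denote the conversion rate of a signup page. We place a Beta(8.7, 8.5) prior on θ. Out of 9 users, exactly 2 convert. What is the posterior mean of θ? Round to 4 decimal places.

Posterior mean ≈ 0.4084

Observing 2 successes and 7 failures updates Beta(8.7, 8.5) by adding the success and failure counts to the two shape parameters: α = 8.7+2 = 10.7, β = 8.5+7 = 15.5.
E[θ | data] = 10.7/(10.7+15.5) = 0.4084.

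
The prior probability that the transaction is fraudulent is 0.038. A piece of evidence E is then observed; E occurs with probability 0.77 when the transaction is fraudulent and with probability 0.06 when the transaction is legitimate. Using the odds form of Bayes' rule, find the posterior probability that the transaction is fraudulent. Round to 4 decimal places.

Posterior probability ≈ 0.3364

Prior odds = 0.038/(1−0.038) = 0.039501.
Likelihood ratio for E = 0.77/0.06 = 12.833.
Posterior odds = prior odds × LR = 0.50693.
Posterior probability = odds/(1+odds) = 0.50693/1.5069 = 0.3364.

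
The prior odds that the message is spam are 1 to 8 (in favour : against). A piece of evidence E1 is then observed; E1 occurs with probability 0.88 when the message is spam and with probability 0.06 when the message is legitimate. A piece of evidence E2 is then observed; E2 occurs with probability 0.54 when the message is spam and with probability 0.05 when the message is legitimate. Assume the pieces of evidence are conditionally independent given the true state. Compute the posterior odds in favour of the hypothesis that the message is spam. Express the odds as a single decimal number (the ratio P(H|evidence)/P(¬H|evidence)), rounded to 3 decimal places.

Posterior odds ≈ 19.800

Prior odds = 1/8 = 0.12500. In log-odds, ln(0.12500) = -2.0794.
Add log likelihood ratios: ln(14.667) + ln(10.800) = 5.0651.
Posterior log-odds = 2.9857, so posterior odds = exp(2.9857) = 19.800.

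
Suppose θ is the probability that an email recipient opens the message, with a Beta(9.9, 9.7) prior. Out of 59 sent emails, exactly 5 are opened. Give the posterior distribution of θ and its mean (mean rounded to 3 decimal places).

The binomial likelihood is conjugate to the Beta prior: with 5 successes and 54 failures, the posterior is Beta(9.9+5, 9.7+54) = Beta(14.9, 63.7).
E[θ | data] = 14.9/(14.9+63.7) = 0.190.

Posterior: Beta(14.9, 63.7); mean ≈ 0.190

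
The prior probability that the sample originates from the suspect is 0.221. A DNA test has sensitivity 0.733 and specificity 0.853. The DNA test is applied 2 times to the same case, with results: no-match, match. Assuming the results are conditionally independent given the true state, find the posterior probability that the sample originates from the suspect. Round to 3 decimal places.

Let H be the event that the sample originates from the suspect; start with P(H) = 0.221. P('match'|H) = 0.733, P('match'|¬H) = 0.147.
Update on result 1 ('no-match'): P(H) ← 0.267·0.2210 / (0.267·0.2210 + 0.853·0.7790) = 0.059007/0.72349 = 0.0816.
Update on result 2 ('match'): P(H) ← 0.733·0.0816 / (0.733·0.0816 + 0.147·0.9184) = 0.059782/0.19479 = 0.3069.

Posterior P(H) ≈ 0.307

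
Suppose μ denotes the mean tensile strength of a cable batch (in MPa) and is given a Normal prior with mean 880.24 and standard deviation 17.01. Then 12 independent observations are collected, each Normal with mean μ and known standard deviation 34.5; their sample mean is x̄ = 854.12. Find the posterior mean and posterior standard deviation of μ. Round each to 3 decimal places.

Posterior mean ≈ 860.788; posterior SD ≈ 8.595

With known σ, the Normal prior is conjugate. Weight on the data is w = (n/σ²)/(n/σ² + 1/τ₀²) = 0.0100819/(0.0100819+0.00345614) = 0.74471.
Posterior mean = w·x̄ + (1−w)·μ₀ = 0.74471·854.12 + 0.25529·880.24 = 860.788. Posterior variance = 1/(0.0100819+0.00345614) = 73.8658, so SD = 8.595.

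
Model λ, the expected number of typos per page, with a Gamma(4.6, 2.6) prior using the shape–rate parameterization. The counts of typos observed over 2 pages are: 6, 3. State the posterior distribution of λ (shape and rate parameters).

The Poisson likelihood adds the total count to the shape and the number of exposure periods to the rate. Here ∑xᵢ = 9 and n = 2, so shape 4.6→13.6 and rate 2.6→4.6.

Posterior: Gamma(shape=13.6, rate=4.6)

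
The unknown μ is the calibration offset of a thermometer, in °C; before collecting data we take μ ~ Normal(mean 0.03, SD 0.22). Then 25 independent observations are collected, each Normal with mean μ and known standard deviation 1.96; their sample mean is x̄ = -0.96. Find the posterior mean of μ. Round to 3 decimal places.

Prior precision 1/τ₀² = 1/0.22² = 20.6612; data precision n/σ² = 25/1.96² = 6.50771.
Posterior precision = 20.6612 + 6.50771 = 27.1689.
Posterior mean = (20.6612·0.03 + 6.50771·-0.96) / 27.1689 = -0.207.

Posterior mean ≈ -0.207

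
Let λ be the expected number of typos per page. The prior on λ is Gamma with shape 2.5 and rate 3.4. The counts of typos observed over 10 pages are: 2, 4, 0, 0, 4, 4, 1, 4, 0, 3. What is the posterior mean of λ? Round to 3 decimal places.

Posterior mean ≈ 1.828

Total count ∑xᵢ = 22 over n = 10 pages.
Gamma is conjugate to the Poisson likelihood: posterior is Gamma(shape = 2.5+22 = 24.5, rate = 3.4+10 = 13.4).
E[λ | data] = 24.5/13.4 = 1.828.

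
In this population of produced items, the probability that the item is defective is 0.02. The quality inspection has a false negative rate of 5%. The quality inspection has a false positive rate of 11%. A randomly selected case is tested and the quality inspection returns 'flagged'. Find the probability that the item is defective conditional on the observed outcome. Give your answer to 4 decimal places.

P(H | E) ≈ 0.1498

Write H for 'the item is defective'. Prior odds H:¬H = 0.02/0.98 = 0.020408. For the 'flagged' outcome, the likelihood ratio is 0.95/0.11 = 8.6364.
Posterior odds = 0.020408 × 8.6364 = 0.17625, so P(H|E) = 0.17625/(1+0.17625) = 0.1498.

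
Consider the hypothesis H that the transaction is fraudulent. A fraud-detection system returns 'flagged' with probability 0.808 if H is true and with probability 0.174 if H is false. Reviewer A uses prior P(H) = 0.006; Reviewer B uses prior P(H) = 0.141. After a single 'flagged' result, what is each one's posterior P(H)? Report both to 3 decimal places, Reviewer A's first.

P('+'|H) = 0.808, P('+'|¬H) = 0.174.
Reviewer A: numerator 0.808·0.006 = 0.0048480; evidence = 0.0048480+0.174·0.994 = 0.17780; posterior = 0.027.
Reviewer B: numerator 0.808·0.141 = 0.11393; evidence = 0.11393+0.174·0.859 = 0.26339; posterior = 0.433.

Reviewer A: 0.027; Reviewer B: 0.433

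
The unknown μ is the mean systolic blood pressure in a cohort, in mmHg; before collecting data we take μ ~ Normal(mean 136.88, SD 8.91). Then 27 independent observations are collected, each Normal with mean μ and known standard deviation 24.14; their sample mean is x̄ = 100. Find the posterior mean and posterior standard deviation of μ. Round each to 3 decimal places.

With known σ, the Normal prior is conjugate. Weight on the data is w = (n/σ²)/(n/σ² + 1/τ₀²) = 0.0463329/(0.0463329+0.0125963) = 0.78625.
Posterior mean = w·x̄ + (1−w)·μ₀ = 0.78625·100 + 0.21375·136.88 = 107.883. Posterior variance = 1/(0.0463329+0.0125963) = 16.9695, so SD = 4.119.

Posterior mean ≈ 107.883; posterior SD ≈ 4.119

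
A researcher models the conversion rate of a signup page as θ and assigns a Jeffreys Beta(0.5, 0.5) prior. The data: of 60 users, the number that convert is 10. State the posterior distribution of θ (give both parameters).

Posterior: Beta(10.5, 50.5)

The binomial likelihood is conjugate to the Beta prior: with 10 successes and 50 failures, the posterior is Beta(0.5+10, 0.5+50) = Beta(10.5, 50.5).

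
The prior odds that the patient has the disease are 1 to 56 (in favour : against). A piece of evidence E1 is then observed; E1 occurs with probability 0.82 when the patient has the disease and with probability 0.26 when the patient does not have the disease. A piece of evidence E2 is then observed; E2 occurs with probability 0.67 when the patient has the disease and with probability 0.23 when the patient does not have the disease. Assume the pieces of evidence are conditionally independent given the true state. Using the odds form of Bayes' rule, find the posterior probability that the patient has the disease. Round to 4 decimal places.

Prior odds = 1/56 = 0.017857.
Likelihood ratio for E1 = 0.82/0.26 = 3.1538.
Likelihood ratio for E2 = 0.67/0.23 = 2.9130.
Posterior odds = prior odds × LR₁ × LR₂ = 0.16406.
Posterior probability = odds/(1+odds) = 0.16406/1.1641 = 0.1409.

Posterior probability ≈ 0.1409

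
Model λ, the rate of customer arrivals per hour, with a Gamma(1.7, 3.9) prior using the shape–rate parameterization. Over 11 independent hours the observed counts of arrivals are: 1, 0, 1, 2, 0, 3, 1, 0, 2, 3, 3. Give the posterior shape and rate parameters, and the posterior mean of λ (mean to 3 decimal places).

Total count ∑xᵢ = 16 over n = 11 hours.
Gamma is conjugate to the Poisson likelihood: posterior is Gamma(shape = 1.7+16 = 17.7, rate = 3.9+11 = 14.9).
Posterior mean = shape/rate = 17.7/14.9 = 1.188.

Posterior: Gamma(shape=17.7, rate=14.9); mean ≈ 1.188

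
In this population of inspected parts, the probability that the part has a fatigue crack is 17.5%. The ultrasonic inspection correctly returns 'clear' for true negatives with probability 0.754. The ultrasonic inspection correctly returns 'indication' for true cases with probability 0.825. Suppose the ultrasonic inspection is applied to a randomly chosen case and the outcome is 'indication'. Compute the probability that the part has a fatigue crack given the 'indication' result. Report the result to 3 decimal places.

P(H | E) ≈ 0.416

Let H be the event that the part has a fatigue crack. P(H) = 0.175, so P(¬H) = 0.825. With E the 'indication' result, P(E|H) = 0.825 and P(E|¬H) = 0.246.
P(E) = 0.825·0.175 + 0.246·0.825 = 0.14437 + 0.20295 = 0.34732.
By Bayes' theorem, P(H|E) = 0.14437 / 0.34732 = 0.416.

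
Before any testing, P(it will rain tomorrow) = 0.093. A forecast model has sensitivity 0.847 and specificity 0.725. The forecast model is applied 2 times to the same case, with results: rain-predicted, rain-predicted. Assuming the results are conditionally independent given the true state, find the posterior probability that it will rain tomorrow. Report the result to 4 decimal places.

Let H be the event that it will rain tomorrow; start with P(H) = 0.093. P('rain-predicted'|H) = 0.847, P('rain-predicted'|¬H) = 0.275.
Update on result 1 ('rain-predicted'): P(H) ← 0.847·0.0930 / (0.847·0.0930 + 0.275·0.9070) = 0.078771/0.32820 = 0.2400.
Update on result 2 ('rain-predicted'): P(H) ← 0.847·0.2400 / (0.847·0.2400 + 0.275·0.7600) = 0.20329/0.41229 = 0.4931.

Posterior P(H) ≈ 0.4931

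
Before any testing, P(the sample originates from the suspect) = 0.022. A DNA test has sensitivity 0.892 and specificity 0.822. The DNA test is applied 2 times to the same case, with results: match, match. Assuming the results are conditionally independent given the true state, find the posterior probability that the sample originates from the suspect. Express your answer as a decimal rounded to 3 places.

Let H be the event that the sample originates from the suspect; start with P(H) = 0.022. P('match'|H) = 0.892, P('match'|¬H) = 0.178.
Update on result 1 ('match'): P(H) ← 0.892·0.0220 / (0.892·0.0220 + 0.178·0.9780) = 0.019624/0.19371 = 0.1013.
Update on result 2 ('match'): P(H) ← 0.892·0.1013 / (0.892·0.1013 + 0.178·0.8987) = 0.090366/0.25033 = 0.3610.

Posterior P(H) ≈ 0.361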